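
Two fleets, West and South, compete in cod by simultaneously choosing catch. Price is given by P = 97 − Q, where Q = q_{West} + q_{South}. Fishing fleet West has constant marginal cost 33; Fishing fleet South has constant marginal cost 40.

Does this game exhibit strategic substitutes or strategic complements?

Fishing fleet West's profit: π = q_{West}(97 − (q_{West} + q_{South})) − 33q_{West}.
∂π/∂q_{West} = 64 − 2q_{West} − q_{South} = 0, so q_{West} = 32 − 0.5q_{South}.
The best-response slope dq_{West}/dq_{South} = −0.5 < 0: the reaction function is downward-sloping, so the choices are strategic substitutes.

strategic substitutes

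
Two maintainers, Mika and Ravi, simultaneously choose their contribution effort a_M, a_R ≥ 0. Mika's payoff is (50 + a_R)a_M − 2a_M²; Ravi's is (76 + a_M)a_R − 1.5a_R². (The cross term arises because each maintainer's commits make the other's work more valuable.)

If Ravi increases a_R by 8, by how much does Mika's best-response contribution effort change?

Expanding Mika's payoff: 50a_M + a_Ra_M − 2a_M².
∂π/∂a_M = 50 + a_R − 4a_M = 0, so a_M = 12.5 + 0.25a_R.
The reaction-function slope is 0.25, so an 8-unit rise in a_R moves a_M by 0.25 × 8 = 2. Mika's best response rises — the actions are strategic complements.

2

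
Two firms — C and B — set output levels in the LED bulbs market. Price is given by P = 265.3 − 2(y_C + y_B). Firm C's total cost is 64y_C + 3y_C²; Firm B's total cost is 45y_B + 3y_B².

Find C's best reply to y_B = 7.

18.73

Firm C's profit: π = y_C(265.3 − 2(y_C + y_B)) − 64y_C − 3y_C².
∂π/∂y_C = 201.3 − 10y_C − 2y_B = 0, so y_C = 20.13 − 0.2y_B.
At y_B = 7: y_C = 20.13 − 0.2·7 = 18.73.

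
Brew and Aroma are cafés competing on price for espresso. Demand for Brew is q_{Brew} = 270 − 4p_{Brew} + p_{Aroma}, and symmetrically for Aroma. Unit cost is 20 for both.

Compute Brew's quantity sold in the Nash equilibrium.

120

Brew's profit: π = (p_{Brew} − 20)(270 − 4p_{Brew} + p_{Aroma}).
∂π/∂p_{Brew} = 350 − 8p_{Brew} + p_{Aroma} = 0 ⇒ p_{Brew} = 43.75 + 0.125p_{Aroma}.
Setting p_{Brew} = p_{Aroma} in the reaction function: p_{Brew} = 43.75 + 0.125p_{Brew}, so p_{Brew} = 43.75 / 0.875 = 50.
q_{Brew} = 270 − 4·50 + 50 = 120.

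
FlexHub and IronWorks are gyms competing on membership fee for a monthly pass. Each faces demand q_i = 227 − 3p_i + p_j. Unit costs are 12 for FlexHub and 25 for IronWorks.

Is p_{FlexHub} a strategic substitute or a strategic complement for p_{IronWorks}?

strategic complements

FlexHub's profit: π = (p_{FlexHub} − 12)(227 − 3p_{FlexHub} + p_{IronWorks}).
∂π/∂p_{FlexHub} = 263 − 6p_{FlexHub} + p_{IronWorks} = 0 ⇒ p_{FlexHub} = 263/6 + (1/6)p_{IronWorks}.
The best-response slope dp_{FlexHub}/dp_{IronWorks} = 1/6 > 0: the reaction function is upward-sloping, so the choices are strategic complements.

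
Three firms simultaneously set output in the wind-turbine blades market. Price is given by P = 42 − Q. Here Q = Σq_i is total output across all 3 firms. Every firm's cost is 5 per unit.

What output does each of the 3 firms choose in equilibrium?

9.25

A representative firm's profit is π_i = q_i(42 − Q) − 5q_i, with Q = q_i + Σ_{j≠i} q_j.
First-order condition: 37 − 2q_i − Σ_{j≠i} q_j = 0.
Imposing symmetry (q_j = q for all j) turns Σ_{j≠i} q_j into 2q, so 37 = 4q and q = 9.25.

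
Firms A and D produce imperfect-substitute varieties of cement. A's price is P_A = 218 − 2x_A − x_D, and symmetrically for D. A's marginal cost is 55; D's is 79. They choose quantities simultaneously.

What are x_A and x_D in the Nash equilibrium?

Firm A's profit: π = x_A(218 − 2x_A − x_D) − 55x_A.
∂π/∂x_A = 163 − 4x_A − x_D = 0 ⇒ x_A = 40.75 − 0.25x_D.
Similarly x_D = 34.75 − 0.25x_A.
Solving the two reaction functions simultaneously: (1 − (−0.25)(−0.25))x_A = 40.75 − 0.25·34.75, so 0.9375x_A = 32.0625 and x_A = 34.2.
Then x_D = 34.75 − 0.25·34.2 = 26.2.

34.2, 26.2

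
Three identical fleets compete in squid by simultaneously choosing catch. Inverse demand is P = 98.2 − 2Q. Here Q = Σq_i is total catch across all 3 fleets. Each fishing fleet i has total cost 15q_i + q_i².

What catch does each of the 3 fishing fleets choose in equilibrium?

8.32

A representative fishing fleet's profit is π_i = q_i(98.2 − 2Q) − 15q_i − q_i², with Q = q_i + Σ_{j≠i} q_j.
First-order condition: 83.2 − 6q_i − 2Σ_{j≠i} q_j = 0.
In a symmetric equilibrium every fishing fleet chooses the same q, so Σ_{j≠i} q_j = 2q. The condition becomes 83.2 − 10q = 0, giving q = 83.2/10 = 8.32.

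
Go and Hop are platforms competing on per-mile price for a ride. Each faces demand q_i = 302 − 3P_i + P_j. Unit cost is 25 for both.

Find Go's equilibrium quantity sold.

151.2

Go's profit: π = (P_{Go} − 25)(302 − 3P_{Go} + P_{Hop}).
∂π/∂P_{Go} = 377 − 6P_{Go} + P_{Hop} = 0 ⇒ P_{Go} = 377/6 + (1/6)P_{Hop}.
Setting P_{Go} = P_{Hop} in the reaction function: P_{Go} = 377/6 + (1/6)P_{Go}, so P_{Go} = (377/6) / (5/6) = 75.4.
q_{Go} = 302 − 3·75.4 + 75.4 = 151.2.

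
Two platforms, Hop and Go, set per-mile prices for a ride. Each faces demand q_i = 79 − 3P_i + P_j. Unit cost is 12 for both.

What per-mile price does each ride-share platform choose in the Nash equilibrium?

23

Hop's profit: π = (P_{Hop} − 12)(79 − 3P_{Hop} + P_{Go}).
∂π/∂P_{Hop} = 115 − 6P_{Hop} + P_{Go} = 0 ⇒ P_{Hop} = 115/6 + (1/6)P_{Go}.
Setting P_{Hop} = P_{Go} in the reaction function: P_{Hop} = 115/6 + (1/6)P_{Hop}, so P_{Hop} = (115/6) / (5/6) = 23.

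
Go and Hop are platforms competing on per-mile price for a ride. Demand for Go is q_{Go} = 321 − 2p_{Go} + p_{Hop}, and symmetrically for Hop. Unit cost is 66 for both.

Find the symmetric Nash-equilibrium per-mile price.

151

Go's profit: π = (p_{Go} − 66)(321 − 2p_{Go} + p_{Hop}).
∂π/∂p_{Go} = 453 − 4p_{Go} + p_{Hop} = 0 ⇒ p_{Go} = 113.25 + 0.25p_{Hop}.
Setting p_{Go} = p_{Hop} in the reaction function: p_{Go} = 113.25 + 0.25p_{Go}, so p_{Go} = 113.25 / 0.75 = 151.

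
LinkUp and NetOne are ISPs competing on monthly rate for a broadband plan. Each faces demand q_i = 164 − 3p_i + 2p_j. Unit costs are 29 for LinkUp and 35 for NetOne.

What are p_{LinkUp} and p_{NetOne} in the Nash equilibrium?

LinkUp's profit: π = (p_{LinkUp} − 29)(164 − 3p_{LinkUp} + 2p_{NetOne}).
∂π/∂p_{LinkUp} = 251 − 6p_{LinkUp} + 2p_{NetOne} = 0 ⇒ p_{LinkUp} = 251/6 + (1/3)p_{NetOne}.
Similarly p_{NetOne} = 269/6 + (1/3)p_{LinkUp}.
Solving the two reaction functions simultaneously: (1 − (1/3)(1/3))p_{LinkUp} = 251/6 + (1/3)·(269/6), so (8/9)p_{LinkUp} = 511/9 and p_{LinkUp} = 63.875.
Then p_{NetOne} = 269/6 + (1/3)·63.875 = 66.125.

63.875, 66.125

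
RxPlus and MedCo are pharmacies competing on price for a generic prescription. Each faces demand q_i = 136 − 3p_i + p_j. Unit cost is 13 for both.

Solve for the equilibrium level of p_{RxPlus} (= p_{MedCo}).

35

RxPlus's profit: π = (p_{RxPlus} − 13)(136 − 3p_{RxPlus} + p_{MedCo}).
∂π/∂p_{RxPlus} = 175 − 6p_{RxPlus} + p_{MedCo} = 0 ⇒ p_{RxPlus} = 175/6 + (1/6)p_{MedCo}.
Setting p_{RxPlus} = p_{MedCo} in the reaction function: p_{RxPlus} = 175/6 + (1/6)p_{RxPlus}, so p_{RxPlus} = (175/6) / (5/6) = 35.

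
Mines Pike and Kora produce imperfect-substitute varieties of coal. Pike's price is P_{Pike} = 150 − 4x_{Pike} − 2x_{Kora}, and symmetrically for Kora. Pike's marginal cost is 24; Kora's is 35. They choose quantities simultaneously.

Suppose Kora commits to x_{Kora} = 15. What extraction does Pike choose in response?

Mine Pike's profit: π = x_{Pike}(150 − 4x_{Pike} − 2x_{Kora}) − 24x_{Pike}.
∂π/∂x_{Pike} = 126 − 8x_{Pike} − 2x_{Kora} = 0 ⇒ x_{Pike} = 15.75 − 0.25x_{Kora}.
At x_{Kora} = 15: x_{Pike} = 15.75 − 0.25·15 = 12.

12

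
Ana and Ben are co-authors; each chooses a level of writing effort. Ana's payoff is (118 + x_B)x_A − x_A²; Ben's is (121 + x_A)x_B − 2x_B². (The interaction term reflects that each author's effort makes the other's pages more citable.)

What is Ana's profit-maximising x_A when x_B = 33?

Expanding Ana's payoff: 118x_A + x_Bx_A − x_A².
∂π/∂x_A = 118 + x_B − 2x_A = 0, so x_A = 59 + 0.5x_B.
At x_B = 33: x_A = 59 + 0.5·33 = 75.5.

75.5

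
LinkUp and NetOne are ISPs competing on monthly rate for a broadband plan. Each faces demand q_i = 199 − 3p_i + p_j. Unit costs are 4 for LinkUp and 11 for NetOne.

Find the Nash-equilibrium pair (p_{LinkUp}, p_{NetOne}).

LinkUp's profit: π = (p_{LinkUp} − 4)(199 − 3p_{LinkUp} + p_{NetOne}).
∂π/∂p_{LinkUp} = 211 − 6p_{LinkUp} + p_{NetOne} = 0 ⇒ p_{LinkUp} = 211/6 + (1/6)p_{NetOne}.
Similarly p_{NetOne} = 116/3 + (1/6)p_{LinkUp}.
Solving the two reaction functions simultaneously: (1 − (1/6)(1/6))p_{LinkUp} = 211/6 + (1/6)·(116/3), so (35/36)p_{LinkUp} = 749/18 and p_{LinkUp} = 42.8.
Then p_{NetOne} = 116/3 + (1/6)·42.8 = 45.8.

42.8, 45.8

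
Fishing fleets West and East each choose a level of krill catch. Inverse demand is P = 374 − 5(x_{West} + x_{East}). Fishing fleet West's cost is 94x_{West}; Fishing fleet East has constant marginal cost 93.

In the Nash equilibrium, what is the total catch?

37.4

Fishing fleet West's profit: π = x_{West}(374 − 5(x_{West} + x_{East})) − 94x_{West}.
∂π/∂x_{West} = 280 − 10x_{West} − 5x_{East} = 0, so x_{West} = 28 − 0.5x_{East}.
By the same steps for East: x_{East} = 28.1 − 0.5x_{West}.
Plugging x_{East} into West's best response: x_{West} = 28 − 0.5(28.1 − 0.5x_{West}) ⇒ 0.75x_{West} = 13.95, so x_{West} = 18.6.
Then x_{East} = 28.1 − 0.5·18.6 = 18.8.
Total catch: 18.6 + 18.8 = 37.4.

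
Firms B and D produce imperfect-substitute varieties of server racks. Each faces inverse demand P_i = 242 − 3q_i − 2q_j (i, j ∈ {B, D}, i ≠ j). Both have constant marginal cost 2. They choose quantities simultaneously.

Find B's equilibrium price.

Firm B's profit: π = q_B(242 − 3q_B − 2q_D) − 2q_B.
∂π/∂q_B = 240 − 6q_B − 2q_D = 0 ⇒ q_B = 40 − (1/3)q_D.
The game is symmetric, so in equilibrium q_D = q_B: the reaction function gives (4/3)q_B = 40, hence q_B = 30.
P_B = 242 − 3·30 − 2·30 = 92.

92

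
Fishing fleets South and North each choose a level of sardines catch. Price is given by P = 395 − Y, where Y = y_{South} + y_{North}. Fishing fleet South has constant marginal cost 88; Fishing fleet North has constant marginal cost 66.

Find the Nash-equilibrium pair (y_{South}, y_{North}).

Fishing fleet South's profit: π = y_{South}(395 − (y_{South} + y_{North})) − 88y_{South}.
∂π/∂y_{South} = 307 − 2y_{South} − y_{North} = 0, so y_{South} = 153.5 − 0.5y_{North}.
By the same steps for North: y_{North} = 164.5 − 0.5y_{South}.
Plugging y_{North} into South's best response: y_{South} = 153.5 − 0.5(164.5 − 0.5y_{South}) ⇒ 0.75y_{South} = 71.25, so y_{South} = 95.
Then y_{North} = 164.5 − 0.5·95 = 117.

95, 117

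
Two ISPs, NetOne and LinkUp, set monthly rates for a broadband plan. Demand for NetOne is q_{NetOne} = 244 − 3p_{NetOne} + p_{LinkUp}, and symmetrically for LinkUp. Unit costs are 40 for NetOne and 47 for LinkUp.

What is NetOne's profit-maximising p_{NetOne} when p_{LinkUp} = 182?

NetOne's profit: π = (p_{NetOne} − 40)(244 − 3p_{NetOne} + p_{LinkUp}).
∂π/∂p_{NetOne} = 364 − 6p_{NetOne} + p_{LinkUp} = 0 ⇒ p_{NetOne} = 182/3 + (1/6)p_{LinkUp}.
At p_{LinkUp} = 182: p_{NetOne} = 182/3 + (1/6)·182 = 91.

91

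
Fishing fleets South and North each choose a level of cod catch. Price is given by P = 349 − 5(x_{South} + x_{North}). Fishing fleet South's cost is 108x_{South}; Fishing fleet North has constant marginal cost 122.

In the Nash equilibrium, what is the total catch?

Fishing fleet South's profit: π = x_{South}(349 − 5(x_{South} + x_{North})) − 108x_{South}.
∂π/∂x_{South} = 241 − 10x_{South} − 5x_{North} = 0, so x_{South} = 24.1 − 0.5x_{North}.
By the same steps for North: x_{North} = 22.7 − 0.5x_{South}.
Plugging x_{North} into South's best response: x_{South} = 24.1 − 0.5(22.7 − 0.5x_{South}) ⇒ 0.75x_{South} = 12.75, so x_{South} = 17.
Then x_{North} = 22.7 − 0.5·17 = 14.2.
Total catch: 17 + 14.2 = 31.2.

31.2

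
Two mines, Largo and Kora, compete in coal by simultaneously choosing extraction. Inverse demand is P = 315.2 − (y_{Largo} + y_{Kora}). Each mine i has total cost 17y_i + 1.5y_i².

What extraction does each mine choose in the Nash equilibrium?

Mine Largo's profit: π = y_{Largo}(315.2 − (y_{Largo} + y_{Kora})) − 17y_{Largo} − 1.5y_{Largo}².
∂π/∂y_{Largo} = 298.2 − 5y_{Largo} − y_{Kora} = 0, so y_{Largo} = 59.64 − 0.2y_{Kora}.
By symmetry y_{Kora} = y_{Largo}; substituting into the reaction function, 1.2y_{Largo} = 59.64 and y_{Largo} = 49.7.

49.7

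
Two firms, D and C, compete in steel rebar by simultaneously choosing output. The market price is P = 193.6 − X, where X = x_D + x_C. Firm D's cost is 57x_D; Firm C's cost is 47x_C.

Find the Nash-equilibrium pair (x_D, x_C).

Firm D's profit: π = x_D(193.6 − (x_D + x_C)) − 57x_D.
∂π/∂x_D = 136.6 − 2x_D − x_C = 0, so x_D = 68.3 − 0.5x_C.
By the same steps for C: x_C = 73.3 − 0.5x_D.
Plugging x_C into D's best response: x_D = 68.3 − 0.5(73.3 − 0.5x_D) ⇒ 0.75x_D = 31.65, so x_D = 42.2.
Then x_C = 73.3 − 0.5·42.2 = 52.2.

42.2, 52.2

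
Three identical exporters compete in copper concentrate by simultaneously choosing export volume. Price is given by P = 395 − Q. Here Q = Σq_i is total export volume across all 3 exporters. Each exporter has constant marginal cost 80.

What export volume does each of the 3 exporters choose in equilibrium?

A representative exporter's profit is π_i = q_i(395 − Q) − 80q_i, with Q = q_i + Σ_{j≠i} q_j.
First-order condition: 315 − 2q_i − Σ_{j≠i} q_j = 0.
With identical exporters, set every q_j = q: then 315 − 2q − 2q = 0, i.e. q = 315/4 = 78.75.

78.75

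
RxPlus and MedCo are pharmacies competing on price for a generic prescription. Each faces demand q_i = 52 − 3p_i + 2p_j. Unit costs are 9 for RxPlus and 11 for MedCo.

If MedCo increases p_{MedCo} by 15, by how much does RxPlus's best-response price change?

5

RxPlus's profit: π = (p_{RxPlus} − 9)(52 − 3p_{RxPlus} + 2p_{MedCo}).
∂π/∂p_{RxPlus} = 79 − 6p_{RxPlus} + 2p_{MedCo} = 0 ⇒ p_{RxPlus} = 79/6 + (1/3)p_{MedCo}.
The reaction-function slope is 1/3, so a 15-unit rise in p_{MedCo} moves p_{RxPlus} by 1/3 × 15 = 5. RxPlus's best response rises — the actions are strategic complements.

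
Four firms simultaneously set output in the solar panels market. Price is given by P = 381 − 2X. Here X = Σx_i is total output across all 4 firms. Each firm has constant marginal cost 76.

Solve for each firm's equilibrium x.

30.5

A representative firm's profit is π_i = x_i(381 − 2X) − 76x_i, with X = x_i + Σ_{j≠i} x_j.
First-order condition: 305 − 4x_i − 2Σ_{j≠i} x_j = 0.
With identical firms, set every x_j = x: then 305 − 4x − 6x = 0, i.e. x = 305/10 = 30.5.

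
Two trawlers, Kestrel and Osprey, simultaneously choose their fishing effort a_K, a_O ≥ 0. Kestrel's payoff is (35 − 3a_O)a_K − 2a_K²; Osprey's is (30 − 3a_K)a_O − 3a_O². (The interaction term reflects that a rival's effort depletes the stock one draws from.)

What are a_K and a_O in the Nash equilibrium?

8, 1

Expanding Kestrel's payoff: 35a_K − 3a_Oa_K − 2a_K².
∂π/∂a_K = 35 − 3a_O − 4a_K = 0, so a_K = 8.75 − 0.75a_O.
Likewise for Osprey: a_O = 5 − 0.5a_K.
Plugging a_O into Kestrel's best response: a_K = 8.75 − 0.75(5 − 0.5a_K) ⇒ 0.625a_K = 5, so a_K = 8.
Then a_O = 5 − 0.5·8 = 1.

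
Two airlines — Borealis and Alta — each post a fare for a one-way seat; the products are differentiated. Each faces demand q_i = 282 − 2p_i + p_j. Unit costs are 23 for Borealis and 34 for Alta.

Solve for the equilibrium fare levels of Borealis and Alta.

110.8, 115.2

Borealis's profit: π = (p_{Borealis} − 23)(282 − 2p_{Borealis} + p_{Alta}).
∂π/∂p_{Borealis} = 328 − 4p_{Borealis} + p_{Alta} = 0 ⇒ p_{Borealis} = 82 + 0.25p_{Alta}.
Similarly p_{Alta} = 87.5 + 0.25p_{Borealis}.
Substituting the second reaction function into the first: p_{Borealis} = 82 + 0.25(87.5 + 0.25p_{Borealis}), which gives 0.9375p_{Borealis} = 103.875 ⇒ p_{Borealis} = 110.8.
Then p_{Alta} = 87.5 + 0.25·110.8 = 115.2.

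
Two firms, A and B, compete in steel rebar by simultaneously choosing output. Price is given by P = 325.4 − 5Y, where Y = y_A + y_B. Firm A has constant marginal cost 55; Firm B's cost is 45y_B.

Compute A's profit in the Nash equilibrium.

Firm A's profit: π = y_A(325.4 − 5(y_A + y_B)) − 55y_A.
∂π/∂y_A = 270.4 − 10y_A − 5y_B = 0, so y_A = 27.04 − 0.5y_B.
By the same steps for B: y_B = 28.04 − 0.5y_A.
Plugging y_B into A's best response: y_A = 27.04 − 0.5(28.04 − 0.5y_A) ⇒ 0.75y_A = 13.02, so y_A = 17.36.
Then y_B = 28.04 − 0.5·17.36 = 19.36.
Price P = 325.4 − 5·36.72 = 141.8.
A's profit: (141.8 − 55)·17.36 = 1506.848.

1506.848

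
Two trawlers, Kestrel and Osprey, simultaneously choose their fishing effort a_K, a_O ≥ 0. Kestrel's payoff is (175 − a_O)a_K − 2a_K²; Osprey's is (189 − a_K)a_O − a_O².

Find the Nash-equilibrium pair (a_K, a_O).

Expanding Kestrel's payoff: 175a_K − a_Oa_K − 2a_K².
∂π/∂a_K = 175 − a_O − 4a_K = 0, so a_K = 43.75 − 0.25a_O.
Likewise for Osprey: a_O = 94.5 − 0.5a_K.
Substituting the second reaction function into the first: a_K = 43.75 − 0.25(94.5 − 0.5a_K), which gives 0.875a_K = 20.125 ⇒ a_K = 23.
Then a_O = 94.5 − 0.5·23 = 83.

23, 83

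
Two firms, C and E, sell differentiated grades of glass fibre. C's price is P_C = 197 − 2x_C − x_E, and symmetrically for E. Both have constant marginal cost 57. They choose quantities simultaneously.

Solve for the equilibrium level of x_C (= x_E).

Firm C's profit: π = x_C(197 − 2x_C − x_E) − 57x_C.
∂π/∂x_C = 140 − 4x_C − x_E = 0 ⇒ x_C = 35 − 0.25x_E.
By symmetry x_E = x_C; substituting into the reaction function, 1.25x_C = 35 and x_C = 28.

28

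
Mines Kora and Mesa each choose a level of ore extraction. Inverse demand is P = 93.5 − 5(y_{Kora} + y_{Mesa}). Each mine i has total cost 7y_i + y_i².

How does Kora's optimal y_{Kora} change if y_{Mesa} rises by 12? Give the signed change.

-5

Mine Kora's profit: π = y_{Kora}(93.5 − 5(y_{Kora} + y_{Mesa})) − 7y_{Kora} − y_{Kora}².
∂π/∂y_{Kora} = 86.5 − 12y_{Kora} − 5y_{Mesa} = 0, so y_{Kora} = 173/24 − (5/12)y_{Mesa}.
The reaction-function slope is −5/12, so a 12-unit rise in y_{Mesa} moves y_{Kora} by −5/12 × 12 = −5. Kora's best response falls — the actions are strategic substitutes.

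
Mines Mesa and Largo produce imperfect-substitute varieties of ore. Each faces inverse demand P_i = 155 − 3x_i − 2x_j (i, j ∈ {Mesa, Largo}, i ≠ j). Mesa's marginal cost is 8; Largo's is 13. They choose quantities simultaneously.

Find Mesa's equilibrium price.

64.0625

Mine Mesa's profit: π = x_{Mesa}(155 − 3x_{Mesa} − 2x_{Largo}) − 8x_{Mesa}.
∂π/∂x_{Mesa} = 147 − 6x_{Mesa} − 2x_{Largo} = 0 ⇒ x_{Mesa} = 24.5 − (1/3)x_{Largo}.
Similarly x_{Largo} = 71/3 − (1/3)x_{Mesa}.
Substituting the second reaction function into the first: x_{Mesa} = 24.5 − (1/3)(71/3 − (1/3)x_{Mesa}), which gives (8/9)x_{Mesa} = 299/18 ⇒ x_{Mesa} = 18.6875.
Then x_{Largo} = 71/3 − (1/3)·18.6875 = 17.4375.
P_{Mesa} = 155 − 3·18.6875 − 2·17.4375 = 64.0625.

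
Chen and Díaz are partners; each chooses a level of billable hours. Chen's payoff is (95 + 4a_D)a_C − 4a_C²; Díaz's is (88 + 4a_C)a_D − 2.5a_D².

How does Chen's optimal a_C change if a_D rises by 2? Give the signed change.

1

Expanding Chen's payoff: 95a_C + 4a_Da_C − 4a_C².
∂π/∂a_C = 95 + 4a_D − 8a_C = 0, so a_C = 11.875 + 0.5a_D.
The reaction-function slope is 0.5, so a 2-unit rise in a_D moves a_C by 0.5 × 2 = 1. Chen's best response rises — the actions are strategic complements.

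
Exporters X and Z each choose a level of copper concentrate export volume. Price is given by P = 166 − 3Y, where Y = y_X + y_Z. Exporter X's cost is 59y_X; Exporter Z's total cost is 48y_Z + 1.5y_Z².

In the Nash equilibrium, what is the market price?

99.6

Exporter X's profit: π = y_X(166 − 3(y_X + y_Z)) − 59y_X.
∂π/∂y_X = 107 − 6y_X − 3y_Z = 0, so y_X = 107/6 − 0.5y_Z.
For Z: ∂π/∂y_Z = 118 − 9y_Z − 3y_X = 0 ⇒ y_Z = 118/9 − (1/3)y_X.
Substituting the second reaction function into the first: y_X = 107/6 − 0.5(118/9 − (1/3)y_X), which gives (5/6)y_X = 203/18 ⇒ y_X = 203/15.
Then y_Z = 118/9 − (1/3)·(203/15) = 8.6.
Equilibrium price: P = 166 − 3·(332/15) = 99.6.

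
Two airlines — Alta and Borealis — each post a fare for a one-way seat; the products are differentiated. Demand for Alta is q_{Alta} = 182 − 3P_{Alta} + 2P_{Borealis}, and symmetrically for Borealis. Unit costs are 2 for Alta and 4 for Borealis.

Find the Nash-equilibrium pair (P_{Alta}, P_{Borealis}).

Alta's profit: π = (P_{Alta} − 2)(182 − 3P_{Alta} + 2P_{Borealis}).
∂π/∂P_{Alta} = 188 − 6P_{Alta} + 2P_{Borealis} = 0 ⇒ P_{Alta} = 94/3 + (1/3)P_{Borealis}.
Similarly P_{Borealis} = 97/3 + (1/3)P_{Alta}.
Solving the two reaction functions simultaneously: (1 − (1/3)(1/3))P_{Alta} = 94/3 + (1/3)·(97/3), so (8/9)P_{Alta} = 379/9 and P_{Alta} = 47.375.
Then P_{Borealis} = 97/3 + (1/3)·47.375 = 48.125.

47.375, 48.125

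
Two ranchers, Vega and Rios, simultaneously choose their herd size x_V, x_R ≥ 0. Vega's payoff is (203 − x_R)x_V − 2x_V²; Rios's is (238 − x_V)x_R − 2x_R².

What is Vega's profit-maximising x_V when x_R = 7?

Expanding Vega's payoff: 203x_V − x_Rx_V − 2x_V².
∂π/∂x_V = 203 − x_R − 4x_V = 0, so x_V = 50.75 − 0.25x_R.
At x_R = 7: x_V = 50.75 − 0.25·7 = 49.

49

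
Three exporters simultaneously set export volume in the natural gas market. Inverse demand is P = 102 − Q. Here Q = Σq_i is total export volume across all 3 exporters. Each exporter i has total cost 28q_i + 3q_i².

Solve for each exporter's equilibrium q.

A representative exporter's profit is π_i = q_i(102 − Q) − 28q_i − 3q_i², with Q = q_i + Σ_{j≠i} q_j.
First-order condition: 74 − 8q_i − Σ_{j≠i} q_j = 0.
In a symmetric equilibrium every exporter chooses the same q, so Σ_{j≠i} q_j = 2q. The condition becomes 74 − 10q = 0, giving q = 74/10 = 7.4.

7.4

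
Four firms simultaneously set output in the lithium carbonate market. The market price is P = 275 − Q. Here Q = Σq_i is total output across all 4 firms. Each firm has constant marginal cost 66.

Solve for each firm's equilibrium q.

A representative firm's profit is π_i = q_i(275 − Q) − 66q_i, with Q = q_i + Σ_{j≠i} q_j.
First-order condition: 209 − 2q_i − Σ_{j≠i} q_j = 0.
Imposing symmetry (q_j = q for all j) turns Σ_{j≠i} q_j into 3q, so 209 = 5q and q = 41.8.

41.8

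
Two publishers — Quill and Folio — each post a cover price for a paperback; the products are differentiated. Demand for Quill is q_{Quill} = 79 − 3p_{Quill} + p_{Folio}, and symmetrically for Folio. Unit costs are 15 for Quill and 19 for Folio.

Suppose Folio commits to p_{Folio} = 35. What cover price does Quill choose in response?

Quill's profit: π = (p_{Quill} − 15)(79 − 3p_{Quill} + p_{Folio}).
∂π/∂p_{Quill} = 124 − 6p_{Quill} + p_{Folio} = 0 ⇒ p_{Quill} = 62/3 + (1/6)p_{Folio}.
At p_{Folio} = 35: p_{Quill} = 62/3 + (1/6)·35 = 26.5.

26.5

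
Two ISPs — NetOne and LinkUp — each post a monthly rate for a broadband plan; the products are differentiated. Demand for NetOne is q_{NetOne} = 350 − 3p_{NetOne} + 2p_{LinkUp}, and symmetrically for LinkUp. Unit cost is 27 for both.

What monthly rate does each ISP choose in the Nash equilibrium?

107.75

NetOne's profit: π = (p_{NetOne} − 27)(350 − 3p_{NetOne} + 2p_{LinkUp}).
∂π/∂p_{NetOne} = 431 − 6p_{NetOne} + 2p_{LinkUp} = 0 ⇒ p_{NetOne} = 431/6 + (1/3)p_{LinkUp}.
Setting p_{NetOne} = p_{LinkUp} in the reaction function: p_{NetOne} = 431/6 + (1/3)p_{NetOne}, so p_{NetOne} = (431/6) / (2/3) = 107.75.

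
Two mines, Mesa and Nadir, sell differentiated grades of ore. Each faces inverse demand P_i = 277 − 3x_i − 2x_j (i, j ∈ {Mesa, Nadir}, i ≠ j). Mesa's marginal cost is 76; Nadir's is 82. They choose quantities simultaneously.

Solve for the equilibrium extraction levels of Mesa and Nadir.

25.5, 24

Mine Mesa's profit: π = x_{Mesa}(277 − 3x_{Mesa} − 2x_{Nadir}) − 76x_{Mesa}.
∂π/∂x_{Mesa} = 201 − 6x_{Mesa} − 2x_{Nadir} = 0 ⇒ x_{Mesa} = 33.5 − (1/3)x_{Nadir}.
Similarly x_{Nadir} = 32.5 − (1/3)x_{Mesa}.
Plugging x_{Nadir} into Mesa's best response: x_{Mesa} = 33.5 − (1/3)(32.5 − (1/3)x_{Mesa}) ⇒ (8/9)x_{Mesa} = 68/3, so x_{Mesa} = 25.5.
Then x_{Nadir} = 32.5 − (1/3)·25.5 = 24.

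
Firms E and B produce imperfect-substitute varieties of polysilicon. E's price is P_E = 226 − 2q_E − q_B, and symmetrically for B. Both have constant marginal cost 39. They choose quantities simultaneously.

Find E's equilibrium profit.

2797.52

Firm E's profit: π = q_E(226 − 2q_E − q_B) − 39q_E.
∂π/∂q_E = 187 − 4q_E − q_B = 0 ⇒ q_E = 46.75 − 0.25q_B.
By symmetry q_B = q_E; substituting into the reaction function, 1.25q_E = 46.75 and q_E = 37.4.
P_E = 226 − 2·37.4 − 37.4 = 113.8.
Profit = (113.8 − 39)·37.4 = 2797.52.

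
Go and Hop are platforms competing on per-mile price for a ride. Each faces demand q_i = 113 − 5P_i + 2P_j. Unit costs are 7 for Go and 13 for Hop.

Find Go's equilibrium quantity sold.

Go's profit: π = (P_{Go} − 7)(113 − 5P_{Go} + 2P_{Hop}).
∂π/∂P_{Go} = 148 − 10P_{Go} + 2P_{Hop} = 0 ⇒ P_{Go} = 14.8 + 0.2P_{Hop}.
Similarly P_{Hop} = 17.8 + 0.2P_{Go}.
Plugging P_{Hop} into Go's best response: P_{Go} = 14.8 + 0.2(17.8 + 0.2P_{Go}) ⇒ 0.96P_{Go} = 18.36, so P_{Go} = 19.125.
Then P_{Hop} = 17.8 + 0.2·19.125 = 21.625.
q_{Go} = 113 − 5·19.125 + 2·21.625 = 60.625.

60.625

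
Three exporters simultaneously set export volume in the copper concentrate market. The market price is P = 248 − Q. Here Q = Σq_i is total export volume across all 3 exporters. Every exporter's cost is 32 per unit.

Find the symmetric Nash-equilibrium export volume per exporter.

A representative exporter's profit is π_i = q_i(248 − Q) − 32q_i, with Q = q_i + Σ_{j≠i} q_j.
First-order condition: 216 − 2q_i − Σ_{j≠i} q_j = 0.
With identical exporters, set every q_j = q: then 216 − 2q − 2q = 0, i.e. q = 216/4 = 54.

54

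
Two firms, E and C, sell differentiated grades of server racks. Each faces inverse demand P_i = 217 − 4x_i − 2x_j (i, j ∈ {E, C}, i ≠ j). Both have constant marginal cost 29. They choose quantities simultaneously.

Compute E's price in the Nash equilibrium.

104.2

Firm E's profit: π = x_E(217 − 4x_E − 2x_C) − 29x_E.
∂π/∂x_E = 188 − 8x_E − 2x_C = 0 ⇒ x_E = 23.5 − 0.25x_C.
Setting x_E = x_C in the reaction function: x_E = 23.5 − 0.25x_E, so x_E = 23.5 / 1.25 = 18.8.
P_E = 217 − 4·18.8 − 2·18.8 = 104.2.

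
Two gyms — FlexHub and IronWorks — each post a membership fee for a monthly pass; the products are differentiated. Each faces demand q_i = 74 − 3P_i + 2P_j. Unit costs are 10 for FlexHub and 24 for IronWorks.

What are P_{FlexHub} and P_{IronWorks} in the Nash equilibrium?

FlexHub's profit: π = (P_{FlexHub} − 10)(74 − 3P_{FlexHub} + 2P_{IronWorks}).
∂π/∂P_{FlexHub} = 104 − 6P_{FlexHub} + 2P_{IronWorks} = 0 ⇒ P_{FlexHub} = 52/3 + (1/3)P_{IronWorks}.
Similarly P_{IronWorks} = 73/3 + (1/3)P_{FlexHub}.
Substituting the second reaction function into the first: P_{FlexHub} = 52/3 + (1/3)(73/3 + (1/3)P_{FlexHub}), which gives (8/9)P_{FlexHub} = 229/9 ⇒ P_{FlexHub} = 28.625.
Then P_{IronWorks} = 73/3 + (1/3)·28.625 = 33.875.

28.625, 33.875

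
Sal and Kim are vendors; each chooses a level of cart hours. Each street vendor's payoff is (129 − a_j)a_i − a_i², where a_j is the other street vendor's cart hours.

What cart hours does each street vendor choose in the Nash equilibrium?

Sal's payoff is (129 − a_K)a_S − a_S².
∂π/∂a_S = 129 − a_K − 2a_S = 0, so a_S = 64.5 − 0.5a_K.
The game is symmetric, so in equilibrium a_K = a_S: the reaction function gives 1.5a_S = 64.5, hence a_S = 43.

43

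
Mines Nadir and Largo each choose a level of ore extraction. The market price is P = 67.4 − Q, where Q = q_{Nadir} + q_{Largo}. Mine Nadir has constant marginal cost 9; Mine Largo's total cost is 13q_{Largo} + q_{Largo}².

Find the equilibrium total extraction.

32.8

Mine Nadir's profit: π = q_{Nadir}(67.4 − (q_{Nadir} + q_{Largo})) − 9q_{Nadir}.
∂π/∂q_{Nadir} = 58.4 − 2q_{Nadir} − q_{Largo} = 0, so q_{Nadir} = 29.2 − 0.5q_{Largo}.
For Largo: ∂π/∂q_{Largo} = 54.4 − 4q_{Largo} − q_{Nadir} = 0 ⇒ q_{Largo} = 13.6 − 0.25q_{Nadir}.
Plugging q_{Largo} into Nadir's best response: q_{Nadir} = 29.2 − 0.5(13.6 − 0.25q_{Nadir}) ⇒ 0.875q_{Nadir} = 22.4, so q_{Nadir} = 25.6.
Then q_{Largo} = 13.6 − 0.25·25.6 = 7.2.
Total extraction: 25.6 + 7.2 = 32.8.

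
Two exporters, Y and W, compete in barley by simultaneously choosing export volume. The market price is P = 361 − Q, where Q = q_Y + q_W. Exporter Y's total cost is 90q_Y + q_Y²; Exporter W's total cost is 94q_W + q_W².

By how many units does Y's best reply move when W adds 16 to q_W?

-4

Exporter Y's profit: π = q_Y(361 − (q_Y + q_W)) − 90q_Y − q_Y².
∂π/∂q_Y = 271 − 4q_Y − q_W = 0, so q_Y = 67.75 − 0.25q_W.
The reaction-function slope is −0.25, so a 16-unit rise in q_W moves q_Y by −0.25 × 16 = −4. Y's best response falls — the actions are strategic substitutes.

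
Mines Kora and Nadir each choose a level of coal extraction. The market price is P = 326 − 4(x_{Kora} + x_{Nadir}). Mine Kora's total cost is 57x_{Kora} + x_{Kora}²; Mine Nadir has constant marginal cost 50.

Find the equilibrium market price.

155.25

Mine Kora's profit: π = x_{Kora}(326 − 4(x_{Kora} + x_{Nadir})) − 57x_{Kora} − x_{Kora}².
∂π/∂x_{Kora} = 269 − 10x_{Kora} − 4x_{Nadir} = 0, so x_{Kora} = 26.9 − 0.4x_{Nadir}.
For Nadir: ∂π/∂x_{Nadir} = 276 − 8x_{Nadir} − 4x_{Kora} = 0 ⇒ x_{Nadir} = 34.5 − 0.5x_{Kora}.
Plugging x_{Nadir} into Kora's best response: x_{Kora} = 26.9 − 0.4(34.5 − 0.5x_{Kora}) ⇒ 0.8x_{Kora} = 13.1, so x_{Kora} = 16.375.
Then x_{Nadir} = 34.5 − 0.5·16.375 = 26.3125.
Equilibrium price: P = 326 − 4·42.6875 = 155.25.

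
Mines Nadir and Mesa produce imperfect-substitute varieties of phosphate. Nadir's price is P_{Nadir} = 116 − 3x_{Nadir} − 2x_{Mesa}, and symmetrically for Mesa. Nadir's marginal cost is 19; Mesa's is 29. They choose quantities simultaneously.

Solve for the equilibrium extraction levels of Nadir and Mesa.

Mine Nadir's profit: π = x_{Nadir}(116 − 3x_{Nadir} − 2x_{Mesa}) − 19x_{Nadir}.
∂π/∂x_{Nadir} = 97 − 6x_{Nadir} − 2x_{Mesa} = 0 ⇒ x_{Nadir} = 97/6 − (1/3)x_{Mesa}.
Similarly x_{Mesa} = 14.5 − (1/3)x_{Nadir}.
Substituting the second reaction function into the first: x_{Nadir} = 97/6 − (1/3)(14.5 − (1/3)x_{Nadir}), which gives (8/9)x_{Nadir} = 34/3 ⇒ x_{Nadir} = 12.75.
Then x_{Mesa} = 14.5 − (1/3)·12.75 = 10.25.

12.75, 10.25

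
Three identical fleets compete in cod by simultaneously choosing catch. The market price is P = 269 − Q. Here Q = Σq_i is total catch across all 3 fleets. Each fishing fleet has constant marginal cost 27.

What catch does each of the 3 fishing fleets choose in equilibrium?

A representative fishing fleet's profit is π_i = q_i(269 − Q) − 27q_i, with Q = q_i + Σ_{j≠i} q_j.
First-order condition: 242 − 2q_i − Σ_{j≠i} q_j = 0.
Imposing symmetry (q_j = q for all j) turns Σ_{j≠i} q_j into 2q, so 242 = 4q and q = 60.5.

60.5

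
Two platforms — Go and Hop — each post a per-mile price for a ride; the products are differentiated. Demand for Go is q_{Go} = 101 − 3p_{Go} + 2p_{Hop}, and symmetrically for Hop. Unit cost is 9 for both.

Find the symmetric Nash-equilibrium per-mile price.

Go's profit: π = (p_{Go} − 9)(101 − 3p_{Go} + 2p_{Hop}).
∂π/∂p_{Go} = 128 − 6p_{Go} + 2p_{Hop} = 0 ⇒ p_{Go} = 64/3 + (1/3)p_{Hop}.
Setting p_{Go} = p_{Hop} in the reaction function: p_{Go} = 64/3 + (1/3)p_{Go}, so p_{Go} = (64/3) / (2/3) = 32.

32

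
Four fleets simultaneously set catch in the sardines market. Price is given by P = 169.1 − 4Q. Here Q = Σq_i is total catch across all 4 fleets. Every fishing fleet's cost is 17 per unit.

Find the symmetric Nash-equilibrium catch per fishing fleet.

A representative fishing fleet's profit is π_i = q_i(169.1 − 4Q) − 17q_i, with Q = q_i + Σ_{j≠i} q_j.
First-order condition: 152.1 − 8q_i − 4Σ_{j≠i} q_j = 0.
Imposing symmetry (q_j = q for all j) turns Σ_{j≠i} q_j into 3q, so 152.1 = 20q and q = 7.605.

7.605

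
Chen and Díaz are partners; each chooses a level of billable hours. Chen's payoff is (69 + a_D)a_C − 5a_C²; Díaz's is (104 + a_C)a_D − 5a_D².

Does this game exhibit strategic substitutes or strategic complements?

Expanding Chen's payoff: 69a_C + a_Da_C − 5a_C².
∂π/∂a_C = 69 + a_D − 10a_C = 0, so a_C = 6.9 + 0.1a_D.
The best-response slope da_C/da_D = 0.1 > 0: the reaction function is upward-sloping, so the choices are strategic complements.

strategic complements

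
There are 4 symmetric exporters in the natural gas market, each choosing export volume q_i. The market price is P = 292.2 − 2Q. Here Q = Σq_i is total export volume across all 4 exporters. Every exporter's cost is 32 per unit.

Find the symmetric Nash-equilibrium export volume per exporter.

A representative exporter's profit is π_i = q_i(292.2 − 2Q) − 32q_i, with Q = q_i + Σ_{j≠i} q_j.
First-order condition: 260.2 − 4q_i − 2Σ_{j≠i} q_j = 0.
With identical exporters, set every q_j = q: then 260.2 − 4q − 6q = 0, i.e. q = 260.2/10 = 26.02.

26.02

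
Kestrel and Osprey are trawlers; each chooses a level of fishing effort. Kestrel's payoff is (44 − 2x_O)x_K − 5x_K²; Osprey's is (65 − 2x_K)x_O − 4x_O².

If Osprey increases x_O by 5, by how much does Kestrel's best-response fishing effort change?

Expanding Kestrel's payoff: 44x_K − 2x_Ox_K − 5x_K².
∂π/∂x_K = 44 − 2x_O − 10x_K = 0, so x_K = 4.4 − 0.2x_O.
The reaction-function slope is −0.2, so a 5-unit rise in x_O moves x_K by −0.2 × 5 = −1. Kestrel's best response falls — the actions are strategic substitutes.

-1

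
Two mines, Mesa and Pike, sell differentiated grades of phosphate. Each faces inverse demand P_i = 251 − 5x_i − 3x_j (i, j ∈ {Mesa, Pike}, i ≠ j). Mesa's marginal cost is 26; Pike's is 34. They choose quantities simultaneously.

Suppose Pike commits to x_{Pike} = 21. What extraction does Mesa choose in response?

Mine Mesa's profit: π = x_{Mesa}(251 − 5x_{Mesa} − 3x_{Pike}) − 26x_{Mesa}.
∂π/∂x_{Mesa} = 225 − 10x_{Mesa} − 3x_{Pike} = 0 ⇒ x_{Mesa} = 22.5 − 0.3x_{Pike}.
At x_{Pike} = 21: x_{Mesa} = 22.5 − 0.3·21 = 16.2.

16.2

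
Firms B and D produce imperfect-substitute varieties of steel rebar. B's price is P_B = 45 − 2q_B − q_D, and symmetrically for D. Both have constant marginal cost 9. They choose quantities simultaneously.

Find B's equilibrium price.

Firm B's profit: π = q_B(45 − 2q_B − q_D) − 9q_B.
∂π/∂q_B = 36 − 4q_B − q_D = 0 ⇒ q_B = 9 − 0.25q_D.
By symmetry q_D = q_B; substituting into the reaction function, 1.25q_B = 9 and q_B = 7.2.
P_B = 45 − 2·7.2 − 7.2 = 23.4.

23.4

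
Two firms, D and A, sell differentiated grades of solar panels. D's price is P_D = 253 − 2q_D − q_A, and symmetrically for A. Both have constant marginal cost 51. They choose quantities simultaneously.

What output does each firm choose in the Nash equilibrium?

Firm D's profit: π = q_D(253 − 2q_D − q_A) − 51q_D.
∂π/∂q_D = 202 − 4q_D − q_A = 0 ⇒ q_D = 50.5 − 0.25q_A.
Setting q_D = q_A in the reaction function: q_D = 50.5 − 0.25q_D, so q_D = 50.5 / 1.25 = 40.4.

40.4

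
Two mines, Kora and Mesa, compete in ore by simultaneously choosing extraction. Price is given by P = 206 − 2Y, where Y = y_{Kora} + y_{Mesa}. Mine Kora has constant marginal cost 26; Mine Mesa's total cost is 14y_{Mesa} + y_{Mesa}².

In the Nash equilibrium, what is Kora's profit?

Mine Kora's profit: π = y_{Kora}(206 − 2(y_{Kora} + y_{Mesa})) − 26y_{Kora}.
∂π/∂y_{Kora} = 180 − 4y_{Kora} − 2y_{Mesa} = 0, so y_{Kora} = 45 − 0.5y_{Mesa}.
For Mesa: ∂π/∂y_{Mesa} = 192 − 6y_{Mesa} − 2y_{Kora} = 0 ⇒ y_{Mesa} = 32 − (1/3)y_{Kora}.
Plugging y_{Mesa} into Kora's best response: y_{Kora} = 45 − 0.5(32 − (1/3)y_{Kora}) ⇒ (5/6)y_{Kora} = 29, so y_{Kora} = 34.8.
Then y_{Mesa} = 32 − (1/3)·34.8 = 20.4.
Price P = 206 − 2·55.2 = 95.6.
Kora's profit: (95.6 − 26)·34.8 = 2422.08.

2422.08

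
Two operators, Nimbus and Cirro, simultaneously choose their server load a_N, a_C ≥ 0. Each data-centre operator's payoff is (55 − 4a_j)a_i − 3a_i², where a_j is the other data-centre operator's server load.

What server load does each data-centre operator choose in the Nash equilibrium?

Nimbus's payoff is (55 − 4a_C)a_N − 3a_N².
∂π/∂a_N = 55 − 4a_C − 6a_N = 0, so a_N = 55/6 − (2/3)a_C.
Setting a_N = a_C in the reaction function: a_N = 55/6 − (2/3)a_N, so a_N = (55/6) / (5/3) = 5.5.

5.5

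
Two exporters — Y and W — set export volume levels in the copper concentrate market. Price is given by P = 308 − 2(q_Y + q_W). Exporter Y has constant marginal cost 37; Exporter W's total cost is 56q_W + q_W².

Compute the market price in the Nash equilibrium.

Exporter Y's profit: π = q_Y(308 − 2(q_Y + q_W)) − 37q_Y.
∂π/∂q_Y = 271 − 4q_Y − 2q_W = 0, so q_Y = 67.75 − 0.5q_W.
For W: ∂π/∂q_W = 252 − 6q_W − 2q_Y = 0 ⇒ q_W = 42 − (1/3)q_Y.
Plugging q_W into Y's best response: q_Y = 67.75 − 0.5(42 − (1/3)q_Y) ⇒ (5/6)q_Y = 46.75, so q_Y = 56.1.
Then q_W = 42 − (1/3)·56.1 = 23.3.
Equilibrium price: P = 308 − 2·79.4 = 149.2.

149.2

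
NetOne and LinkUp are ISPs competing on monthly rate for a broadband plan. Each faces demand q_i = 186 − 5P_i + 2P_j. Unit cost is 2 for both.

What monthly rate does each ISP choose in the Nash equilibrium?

NetOne's profit: π = (P_{NetOne} − 2)(186 − 5P_{NetOne} + 2P_{LinkUp}).
∂π/∂P_{NetOne} = 196 − 10P_{NetOne} + 2P_{LinkUp} = 0 ⇒ P_{NetOne} = 19.6 + 0.2P_{LinkUp}.
Setting P_{NetOne} = P_{LinkUp} in the reaction function: P_{NetOne} = 19.6 + 0.2P_{NetOne}, so P_{NetOne} = 19.6 / 0.8 = 24.5.

24.5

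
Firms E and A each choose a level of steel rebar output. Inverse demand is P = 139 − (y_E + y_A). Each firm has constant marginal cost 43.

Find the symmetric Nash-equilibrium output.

32

Firm E's profit: π = y_E(139 − (y_E + y_A)) − 43y_E.
∂π/∂y_E = 96 − 2y_E − y_A = 0, so y_E = 48 − 0.5y_A.
Setting y_E = y_A in the reaction function: y_E = 48 − 0.5y_E, so y_E = 48 / 1.5 = 32.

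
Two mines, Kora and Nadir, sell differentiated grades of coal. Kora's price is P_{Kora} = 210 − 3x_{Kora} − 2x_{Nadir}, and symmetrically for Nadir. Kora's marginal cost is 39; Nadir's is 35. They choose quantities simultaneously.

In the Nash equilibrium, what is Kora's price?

Mine Kora's profit: π = x_{Kora}(210 − 3x_{Kora} − 2x_{Nadir}) − 39x_{Kora}.
∂π/∂x_{Kora} = 171 − 6x_{Kora} − 2x_{Nadir} = 0 ⇒ x_{Kora} = 28.5 − (1/3)x_{Nadir}.
Similarly x_{Nadir} = 175/6 − (1/3)x_{Kora}.
Plugging x_{Nadir} into Kora's best response: x_{Kora} = 28.5 − (1/3)(175/6 − (1/3)x_{Kora}) ⇒ (8/9)x_{Kora} = 169/9, so x_{Kora} = 21.125.
Then x_{Nadir} = 175/6 − (1/3)·21.125 = 22.125.
P_{Kora} = 210 − 3·21.125 − 2·22.125 = 102.375.

102.375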